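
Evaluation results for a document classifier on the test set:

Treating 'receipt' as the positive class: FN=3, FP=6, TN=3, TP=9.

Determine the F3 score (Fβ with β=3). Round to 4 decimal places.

0.7317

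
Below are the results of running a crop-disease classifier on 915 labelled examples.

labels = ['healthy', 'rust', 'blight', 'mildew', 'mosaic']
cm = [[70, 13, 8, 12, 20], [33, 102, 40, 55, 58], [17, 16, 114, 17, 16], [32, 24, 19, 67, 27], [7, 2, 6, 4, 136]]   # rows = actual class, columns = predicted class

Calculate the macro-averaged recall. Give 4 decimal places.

0.5661

Per-class recall (TP/(TP+FN)):
  healthy: TP=70, FN=13+8+12+20=53 → 70/123 = 0.56911
  rust: TP=102, FN=33+40+55+58=186 → 102/288 = 0.35417
  blight: TP=114, FN=17+16+17+16=66 → 114/180 = 0.63333
  mildew: TP=67, FN=32+24+19+27=102 → 67/169 = 0.39645
  mosaic: TP=136, FN=7+2+6+4=19 → 136/155 = 0.87742
Macro-recall = mean = (0.56911 + 0.35417 + 0.63333 + 0.39645 + 0.87742) / 5 = 0.5661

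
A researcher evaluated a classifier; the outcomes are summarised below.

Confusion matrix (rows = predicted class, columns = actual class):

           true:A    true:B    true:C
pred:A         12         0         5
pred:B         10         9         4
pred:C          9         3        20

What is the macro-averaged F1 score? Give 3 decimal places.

Per-class F1 score (2·TP/(2·TP+FP+FN)):
  A: TP=12, FP=0+5=5, FN=10+9=19 → 24/48 = 0.5000
  B: TP=9, FP=10+4=14, FN=0+3=3 → 18/35 = 0.5143
  C: TP=20, FP=9+3=12, FN=5+4=9 → 40/61 = 0.6557
Macro-F1 score = mean = (0.5000 + 0.5143 + 0.6557) / 3 = 0.557

0.557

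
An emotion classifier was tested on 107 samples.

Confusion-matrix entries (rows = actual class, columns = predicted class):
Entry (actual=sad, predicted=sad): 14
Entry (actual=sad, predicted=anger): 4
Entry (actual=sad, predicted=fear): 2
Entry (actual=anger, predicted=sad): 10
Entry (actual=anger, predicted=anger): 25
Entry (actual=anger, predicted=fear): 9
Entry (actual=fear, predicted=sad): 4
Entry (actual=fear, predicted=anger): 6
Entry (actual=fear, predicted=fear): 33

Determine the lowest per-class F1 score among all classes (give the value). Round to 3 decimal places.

Per-class F1 score (2·TP/(2·TP+FP+FN)):
  sad: TP=14, FP=10+4=14, FN=4+2=6 → 28/48 = 0.5833
  anger: TP=25, FP=4+6=10, FN=10+9=19 → 50/79 = 0.6329
  fear: TP=33, FP=2+9=11, FN=4+6=10 → 66/87 = 0.7586
Lowest is class 'sad' with F1 score = 0.583.

0.583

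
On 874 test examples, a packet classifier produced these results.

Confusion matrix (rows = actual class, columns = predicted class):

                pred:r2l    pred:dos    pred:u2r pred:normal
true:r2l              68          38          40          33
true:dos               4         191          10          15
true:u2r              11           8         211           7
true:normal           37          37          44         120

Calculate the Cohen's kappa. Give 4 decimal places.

0.5631

Observed agreement pₒ = trace/N = 590/874 = 0.67506
Expected agreement pₑ = Σ (rowᵢ·colᵢ)/N² = (179·120 + 220·274 + 237·305 + 238·175)/874² = 0.25619
κ = (pₒ − pₑ)/(1 − pₑ) = (0.67506 − 0.25619)/(1 − 0.25619) = 0.5631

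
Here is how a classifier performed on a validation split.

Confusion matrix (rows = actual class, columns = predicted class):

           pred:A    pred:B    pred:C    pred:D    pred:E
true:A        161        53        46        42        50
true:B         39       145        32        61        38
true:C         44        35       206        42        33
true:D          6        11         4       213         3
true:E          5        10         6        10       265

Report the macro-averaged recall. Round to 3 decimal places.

0.657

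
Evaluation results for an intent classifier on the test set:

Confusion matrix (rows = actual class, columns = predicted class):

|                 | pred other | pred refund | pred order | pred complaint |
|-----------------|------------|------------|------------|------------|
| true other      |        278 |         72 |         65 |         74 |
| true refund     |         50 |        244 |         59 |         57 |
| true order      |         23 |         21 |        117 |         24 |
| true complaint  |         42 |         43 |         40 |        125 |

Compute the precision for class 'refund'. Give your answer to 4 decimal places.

One-vs-rest for 'refund': TP = diagonal; FP = other classes predicted 'refund'; FN = 'refund' predicted as other.
precision = TP/(TP+FP).
refund: TP=244, FP=72+21+43=136 → 244/380 = 0.64211

0.6421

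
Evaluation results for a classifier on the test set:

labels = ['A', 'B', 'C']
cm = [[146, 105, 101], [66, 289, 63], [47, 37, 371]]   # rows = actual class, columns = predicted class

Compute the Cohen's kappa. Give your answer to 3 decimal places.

Observed agreement pₒ = trace/N = 806/1225 = 0.6580
Expected agreement pₑ = Σ (rowᵢ·colᵢ)/N² = (352·259 + 418·431 + 455·535)/1225² = 0.3430
κ = (pₒ − pₑ)/(1 − pₑ) = (0.6580 − 0.3430)/(1 − 0.3430) = 0.479

0.479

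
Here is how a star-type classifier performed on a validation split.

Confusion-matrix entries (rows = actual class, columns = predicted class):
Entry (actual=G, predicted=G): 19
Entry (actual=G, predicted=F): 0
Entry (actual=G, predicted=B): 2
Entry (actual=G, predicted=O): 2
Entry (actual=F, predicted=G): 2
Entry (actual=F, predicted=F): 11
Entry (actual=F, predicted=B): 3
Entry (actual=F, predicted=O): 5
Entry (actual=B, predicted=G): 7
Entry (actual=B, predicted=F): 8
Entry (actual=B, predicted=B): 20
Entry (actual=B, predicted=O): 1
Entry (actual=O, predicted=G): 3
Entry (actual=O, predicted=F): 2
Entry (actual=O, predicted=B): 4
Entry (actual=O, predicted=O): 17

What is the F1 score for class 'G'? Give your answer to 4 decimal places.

F1 score = 2·TP/(2·TP+FP+FN).
G: TP=19, FP=2+7+3=12, FN=0+2+2=4 → 38/54 = 0.70370

0.7037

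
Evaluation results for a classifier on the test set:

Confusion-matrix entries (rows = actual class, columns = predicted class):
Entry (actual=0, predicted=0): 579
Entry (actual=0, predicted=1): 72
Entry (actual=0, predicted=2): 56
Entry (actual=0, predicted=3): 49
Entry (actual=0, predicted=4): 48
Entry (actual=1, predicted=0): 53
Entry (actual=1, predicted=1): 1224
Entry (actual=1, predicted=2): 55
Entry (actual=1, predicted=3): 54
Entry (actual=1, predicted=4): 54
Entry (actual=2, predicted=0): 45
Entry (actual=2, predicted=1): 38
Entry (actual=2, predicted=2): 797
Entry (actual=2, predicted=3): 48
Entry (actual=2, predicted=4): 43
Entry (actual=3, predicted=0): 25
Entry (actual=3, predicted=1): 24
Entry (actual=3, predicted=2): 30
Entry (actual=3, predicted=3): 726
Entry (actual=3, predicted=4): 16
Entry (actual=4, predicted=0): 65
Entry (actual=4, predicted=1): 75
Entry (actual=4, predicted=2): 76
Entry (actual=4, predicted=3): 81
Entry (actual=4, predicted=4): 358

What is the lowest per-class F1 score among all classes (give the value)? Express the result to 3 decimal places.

Per-class F1 score (2·TP/(2·TP+FP+FN)):
  0: TP=579, FP=53+45+25+65=188, FN=72+56+49+48=225 → 1158/1571 = 0.7371
  1: TP=1224, FP=72+38+24+75=209, FN=53+55+54+54=216 → 2448/2873 = 0.8521
  2: TP=797, FP=56+55+30+76=217, FN=45+38+48+43=174 → 1594/1985 = 0.8030
  3: TP=726, FP=49+54+48+81=232, FN=25+24+30+16=95 → 1452/1779 = 0.8162
  4: TP=358, FP=48+54+43+16=161, FN=65+75+76+81=297 → 716/1174 = 0.6099
Lowest is class '4' with F1 score = 0.610.

0.610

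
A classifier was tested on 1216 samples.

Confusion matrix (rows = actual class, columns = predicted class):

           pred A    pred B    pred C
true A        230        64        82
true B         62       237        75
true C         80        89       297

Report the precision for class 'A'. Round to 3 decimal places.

0.618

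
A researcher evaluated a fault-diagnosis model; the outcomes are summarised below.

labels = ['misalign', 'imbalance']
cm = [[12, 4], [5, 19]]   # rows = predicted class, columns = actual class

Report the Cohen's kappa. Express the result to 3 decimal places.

0.536

Observed agreement pₒ = trace/N = 31/40 = 0.7750
Expected agreement pₑ = Σ (rowᵢ·colᵢ)/N² = (17·16 + 23·24)/40² = 0.5150
κ = (pₒ − pₑ)/(1 − pₑ) = (0.7750 − 0.5150)/(1 − 0.5150) = 0.536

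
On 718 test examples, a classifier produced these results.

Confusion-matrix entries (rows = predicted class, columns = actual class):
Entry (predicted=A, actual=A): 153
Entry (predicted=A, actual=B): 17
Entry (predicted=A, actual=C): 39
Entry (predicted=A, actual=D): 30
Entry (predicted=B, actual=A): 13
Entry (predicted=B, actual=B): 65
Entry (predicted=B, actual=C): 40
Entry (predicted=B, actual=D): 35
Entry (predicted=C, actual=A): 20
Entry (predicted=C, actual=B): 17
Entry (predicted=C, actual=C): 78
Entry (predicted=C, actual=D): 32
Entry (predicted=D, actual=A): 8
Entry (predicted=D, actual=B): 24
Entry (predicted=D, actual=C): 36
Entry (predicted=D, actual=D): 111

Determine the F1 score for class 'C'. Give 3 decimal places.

0.459

F1 score = 2·TP/(2·TP+FP+FN).
C: TP=78, FP=20+17+32=69, FN=39+40+36=115 → 156/340 = 0.4588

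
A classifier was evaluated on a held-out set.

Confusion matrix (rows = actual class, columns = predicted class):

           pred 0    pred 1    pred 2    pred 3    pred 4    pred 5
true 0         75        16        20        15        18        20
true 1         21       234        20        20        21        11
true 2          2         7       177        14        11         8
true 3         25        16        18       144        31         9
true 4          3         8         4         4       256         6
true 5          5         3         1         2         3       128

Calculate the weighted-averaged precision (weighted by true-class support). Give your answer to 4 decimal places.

0.7356

Per-class precision (TP/(TP+FP)):
  0: TP=75, FP=21+2+25+3+5=56 → 75/131 = 0.57252
  1: TP=234, FP=16+7+16+8+3=50 → 234/284 = 0.82394
  2: TP=177, FP=20+20+18+4+1=63 → 177/240 = 0.73750
  3: TP=144, FP=15+20+14+4+2=55 → 144/199 = 0.72362
  4: TP=256, FP=18+21+11+31+3=84 → 256/340 = 0.75294
  5: TP=128, FP=20+11+8+9+6=54 → 128/182 = 0.70330
Weighted-precision = Σ (supportᵢ/N)·precisionᵢ with N=1376: (164/1376)·0.57252 + (327/1376)·0.82394 + (219/1376)·0.73750 + (243/1376)·0.72362 + (281/1376)·0.75294 + (142/1376)·0.70330 = 0.7356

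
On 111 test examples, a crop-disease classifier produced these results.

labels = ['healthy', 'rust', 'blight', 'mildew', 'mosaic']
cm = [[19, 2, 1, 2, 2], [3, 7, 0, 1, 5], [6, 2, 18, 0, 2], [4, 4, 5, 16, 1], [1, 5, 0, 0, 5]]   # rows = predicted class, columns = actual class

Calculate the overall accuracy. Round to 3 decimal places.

Accuracy = trace / total = (19+7+18+16+5=65) / 111 = 65/111 = 0.586

0.586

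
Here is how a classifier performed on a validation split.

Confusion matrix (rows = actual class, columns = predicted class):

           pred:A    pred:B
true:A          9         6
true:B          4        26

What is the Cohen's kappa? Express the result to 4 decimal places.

0.4828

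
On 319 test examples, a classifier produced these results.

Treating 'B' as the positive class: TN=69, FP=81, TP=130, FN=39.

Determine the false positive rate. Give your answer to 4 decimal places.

0.5400

FPR = FP/(FP+TN) = 81/(81+69) = 0.5400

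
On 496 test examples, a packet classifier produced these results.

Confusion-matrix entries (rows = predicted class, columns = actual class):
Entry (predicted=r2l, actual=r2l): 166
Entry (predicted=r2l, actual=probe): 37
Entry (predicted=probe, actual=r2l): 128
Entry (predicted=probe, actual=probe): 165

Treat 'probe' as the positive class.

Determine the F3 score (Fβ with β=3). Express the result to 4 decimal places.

Fβ = (1+β²)·TP / ((1+β²)·TP + β²·FN + FP), with β²=9
= 10·165 / (10·165 + 9·37 + 128) = 0.7816

0.7816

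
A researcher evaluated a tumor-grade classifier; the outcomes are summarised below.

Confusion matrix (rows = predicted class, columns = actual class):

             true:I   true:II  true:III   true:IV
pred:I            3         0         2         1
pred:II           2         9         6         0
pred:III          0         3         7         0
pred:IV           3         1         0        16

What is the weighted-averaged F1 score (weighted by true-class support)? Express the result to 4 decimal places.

Per-class F1 score (2·TP/(2·TP+FP+FN)):
  I: TP=3, FP=0+2+1=3, FN=2+0+3=5 → 6/14 = 0.42857
  II: TP=9, FP=2+6+0=8, FN=0+3+1=4 → 18/30 = 0.60000
  III: TP=7, FP=0+3+0=3, FN=2+6+0=8 → 14/25 = 0.56000
  IV: TP=16, FP=3+1+0=4, FN=1+0+0=1 → 32/37 = 0.86486
Weighted-F1 score = Σ (supportᵢ/N)·F1 scoreᵢ with N=53: (8/53)·0.42857 + (13/53)·0.60000 + (15/53)·0.56000 + (17/53)·0.86486 = 0.6478

0.6478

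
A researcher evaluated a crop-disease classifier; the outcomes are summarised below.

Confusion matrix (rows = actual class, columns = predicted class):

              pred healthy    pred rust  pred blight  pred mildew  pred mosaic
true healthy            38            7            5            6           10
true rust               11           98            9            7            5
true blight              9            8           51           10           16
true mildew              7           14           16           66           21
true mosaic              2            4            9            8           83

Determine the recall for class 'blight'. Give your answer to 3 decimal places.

0.543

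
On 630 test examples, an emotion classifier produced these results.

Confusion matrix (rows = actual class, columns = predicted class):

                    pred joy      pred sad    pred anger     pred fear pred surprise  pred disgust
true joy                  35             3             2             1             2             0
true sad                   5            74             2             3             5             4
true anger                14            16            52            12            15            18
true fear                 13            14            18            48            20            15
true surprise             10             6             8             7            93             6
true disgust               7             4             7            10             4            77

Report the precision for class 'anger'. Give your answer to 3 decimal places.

Take TP from the diagonal, FP from the rest of the 'anger' prediction marginal, FN from the rest of the 'anger' actual marginal.
precision = TP/(TP+FP).
anger: TP=52, FP=2+2+18+8+7=37 → 52/89 = 0.5843

0.584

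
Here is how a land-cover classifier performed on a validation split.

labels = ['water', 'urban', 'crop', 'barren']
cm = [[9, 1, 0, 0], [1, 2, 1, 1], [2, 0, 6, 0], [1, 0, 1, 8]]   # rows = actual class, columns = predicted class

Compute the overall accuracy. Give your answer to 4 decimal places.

Accuracy = trace / total = (9+2+6+8=25) / 33 = 25/33 = 0.7576

0.7576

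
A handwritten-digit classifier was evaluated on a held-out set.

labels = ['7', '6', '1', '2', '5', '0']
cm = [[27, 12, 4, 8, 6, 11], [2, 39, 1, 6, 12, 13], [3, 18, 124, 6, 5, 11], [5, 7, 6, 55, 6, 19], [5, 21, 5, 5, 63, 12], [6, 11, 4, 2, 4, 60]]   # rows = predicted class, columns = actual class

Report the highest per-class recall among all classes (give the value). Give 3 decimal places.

Per-class recall (TP/(TP+FN)):
  7: TP=27, FN=2+3+5+5+6=21 → 27/48 = 0.5625
  6: TP=39, FN=12+18+7+21+11=69 → 39/108 = 0.3611
  1: TP=124, FN=4+1+6+5+4=20 → 124/144 = 0.8611
  2: TP=55, FN=8+6+6+5+2=27 → 55/82 = 0.6707
  5: TP=63, FN=6+12+5+6+4=33 → 63/96 = 0.6563
  0: TP=60, FN=11+13+11+19+12=66 → 60/126 = 0.4762
Highest is class '1' with recall = 0.861.

0.861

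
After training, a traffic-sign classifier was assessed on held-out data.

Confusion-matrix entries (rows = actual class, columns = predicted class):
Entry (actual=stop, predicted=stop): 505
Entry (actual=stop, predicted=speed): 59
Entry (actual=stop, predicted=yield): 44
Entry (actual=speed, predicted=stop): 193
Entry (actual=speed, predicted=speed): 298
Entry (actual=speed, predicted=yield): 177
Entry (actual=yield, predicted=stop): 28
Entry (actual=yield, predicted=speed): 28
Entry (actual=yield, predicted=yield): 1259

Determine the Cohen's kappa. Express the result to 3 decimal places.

Observed agreement pₒ = trace/N = 2062/2591 = 0.7958
Expected agreement pₑ = Σ (rowᵢ·colᵢ)/N² = (608·726 + 668·385 + 1315·1480)/2591² = 0.3940
κ = (pₒ − pₑ)/(1 − pₑ) = (0.7958 − 0.3940)/(1 − 0.3940) = 0.663

0.663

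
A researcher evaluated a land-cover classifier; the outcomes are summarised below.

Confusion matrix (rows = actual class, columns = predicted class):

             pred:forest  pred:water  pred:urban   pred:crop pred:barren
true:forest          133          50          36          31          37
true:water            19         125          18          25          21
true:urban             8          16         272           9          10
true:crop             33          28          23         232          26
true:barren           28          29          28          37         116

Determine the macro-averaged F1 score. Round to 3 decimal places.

0.612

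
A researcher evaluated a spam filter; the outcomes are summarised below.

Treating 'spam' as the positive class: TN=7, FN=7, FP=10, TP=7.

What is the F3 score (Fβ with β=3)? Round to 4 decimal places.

Fβ = (1+β²)·TP / ((1+β²)·TP + β²·FN + FP), with β²=9
= 10·7 / (10·7 + 9·7 + 10) = 0.4895

0.4895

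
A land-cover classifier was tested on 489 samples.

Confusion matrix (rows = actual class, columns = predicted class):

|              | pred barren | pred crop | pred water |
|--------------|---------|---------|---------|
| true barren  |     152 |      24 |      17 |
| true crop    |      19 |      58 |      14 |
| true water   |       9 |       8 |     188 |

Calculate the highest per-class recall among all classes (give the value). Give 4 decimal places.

0.9171

Per-class recall (TP/(TP+FN)):
  barren: TP=152, FN=24+17=41 → 152/193 = 0.78756
  crop: TP=58, FN=19+14=33 → 58/91 = 0.63736
  water: TP=188, FN=9+8=17 → 188/205 = 0.91707
Highest is class 'water' with recall = 0.9171.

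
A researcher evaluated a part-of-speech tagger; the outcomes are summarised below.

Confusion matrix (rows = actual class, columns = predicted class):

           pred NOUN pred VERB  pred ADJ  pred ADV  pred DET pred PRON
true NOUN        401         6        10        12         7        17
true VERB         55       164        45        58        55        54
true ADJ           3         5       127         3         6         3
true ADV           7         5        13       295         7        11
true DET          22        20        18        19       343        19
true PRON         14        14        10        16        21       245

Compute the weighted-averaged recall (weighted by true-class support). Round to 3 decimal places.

Per-class recall (TP/(TP+FN)):
  NOUN: TP=401, FN=6+10+12+7+17=52 → 401/453 = 0.8852
  VERB: TP=164, FN=55+45+58+55+54=267 → 164/431 = 0.3805
  ADJ: TP=127, FN=3+5+3+6+3=20 → 127/147 = 0.8639
  ADV: TP=295, FN=7+5+13+7+11=43 → 295/338 = 0.8728
  DET: TP=343, FN=22+20+18+19+19=98 → 343/441 = 0.7778
  PRON: TP=245, FN=14+14+10+16+21=75 → 245/320 = 0.7656
Weighted-recall = Σ (supportᵢ/N)·recallᵢ with N=2130: (453/2130)·0.8852 + (431/2130)·0.3805 + (147/2130)·0.8639 + (338/2130)·0.8728 + (441/2130)·0.7778 + (320/2130)·0.7656 = 0.739

0.739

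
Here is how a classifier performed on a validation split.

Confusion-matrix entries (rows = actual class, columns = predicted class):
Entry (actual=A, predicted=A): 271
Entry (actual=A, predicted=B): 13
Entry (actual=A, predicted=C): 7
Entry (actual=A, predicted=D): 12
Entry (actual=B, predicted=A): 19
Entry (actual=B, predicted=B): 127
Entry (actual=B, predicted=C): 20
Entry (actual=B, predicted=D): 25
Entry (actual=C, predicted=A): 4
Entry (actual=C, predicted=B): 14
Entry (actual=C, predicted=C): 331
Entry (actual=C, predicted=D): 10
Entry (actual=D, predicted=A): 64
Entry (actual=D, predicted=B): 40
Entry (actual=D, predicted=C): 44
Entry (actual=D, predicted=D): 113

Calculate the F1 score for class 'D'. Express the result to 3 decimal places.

F1 score = 2·TP/(2·TP+FP+FN).
D: TP=113, FP=12+25+10=47, FN=64+40+44=148 → 226/421 = 0.5368

0.537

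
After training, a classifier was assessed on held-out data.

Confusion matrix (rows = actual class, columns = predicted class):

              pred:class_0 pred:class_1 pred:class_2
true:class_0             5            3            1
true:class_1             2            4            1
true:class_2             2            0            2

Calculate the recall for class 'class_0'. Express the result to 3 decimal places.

recall = TP/(TP+FN).
class_0: TP=5, FN=3+1=4 → 5/9 = 0.5556

0.556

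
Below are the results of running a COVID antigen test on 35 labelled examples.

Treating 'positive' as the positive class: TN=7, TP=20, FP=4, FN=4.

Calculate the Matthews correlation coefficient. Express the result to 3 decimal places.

0.470

MCC = (TP·TN − FP·FN) / √((TP+FP)(TP+FN)(TN+FP)(TN+FN))
Numerator = 20·7 − 4·4 = 124
Denominator = √(24·24·11·11) = √69696 = 264.0000
MCC = 124 / 264.0000 = 0.470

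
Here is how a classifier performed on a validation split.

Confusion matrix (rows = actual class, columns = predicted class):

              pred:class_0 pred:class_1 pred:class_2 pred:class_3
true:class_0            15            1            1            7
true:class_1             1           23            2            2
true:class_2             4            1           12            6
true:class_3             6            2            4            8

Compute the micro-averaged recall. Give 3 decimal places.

0.611

Micro-averaging pools counts across classes: ΣTP=58, ΣFP=37, ΣFN=37.
Micro-recall = TP/(TP+FN) on pooled counts = 0.611 (equals overall accuracy in single-label multiclass).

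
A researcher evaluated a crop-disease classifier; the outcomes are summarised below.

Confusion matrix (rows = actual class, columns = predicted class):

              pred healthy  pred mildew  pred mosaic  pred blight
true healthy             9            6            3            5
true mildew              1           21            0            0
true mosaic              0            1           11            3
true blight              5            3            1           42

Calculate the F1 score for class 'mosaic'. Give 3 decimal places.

One-vs-rest for 'mosaic': TP = diagonal; FP = other classes predicted 'mosaic'; FN = 'mosaic' predicted as other.
F1 score = 2·TP/(2·TP+FP+FN).
mosaic: TP=11, FP=3+0+1=4, FN=0+1+3=4 → 22/30 = 0.7333

0.733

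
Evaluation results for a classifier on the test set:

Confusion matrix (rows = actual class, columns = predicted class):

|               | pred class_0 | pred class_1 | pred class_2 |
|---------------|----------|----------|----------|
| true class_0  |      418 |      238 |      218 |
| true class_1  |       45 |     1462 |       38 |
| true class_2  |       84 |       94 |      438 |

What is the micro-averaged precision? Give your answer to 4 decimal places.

0.7638

Micro-averaging pools counts across classes: ΣTP=2318, ΣFP=717, ΣFN=717.
Micro-precision = TP/(TP+FP) on pooled counts = 0.7638 (equals overall accuracy in single-label multiclass).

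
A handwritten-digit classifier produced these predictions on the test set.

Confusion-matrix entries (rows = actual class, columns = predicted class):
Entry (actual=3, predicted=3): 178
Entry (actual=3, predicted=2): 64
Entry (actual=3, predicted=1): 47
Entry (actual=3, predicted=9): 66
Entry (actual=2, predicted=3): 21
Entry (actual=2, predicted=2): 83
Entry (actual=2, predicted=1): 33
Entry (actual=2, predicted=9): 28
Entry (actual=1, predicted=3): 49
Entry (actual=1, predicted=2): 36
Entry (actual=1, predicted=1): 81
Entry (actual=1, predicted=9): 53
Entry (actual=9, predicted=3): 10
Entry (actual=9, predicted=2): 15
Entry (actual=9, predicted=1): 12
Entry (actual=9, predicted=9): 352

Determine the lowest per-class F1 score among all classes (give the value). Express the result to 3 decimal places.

0.413

Per-class F1 score (2·TP/(2·TP+FP+FN)):
  3: TP=178, FP=21+49+10=80, FN=64+47+66=177 → 356/613 = 0.5808
  2: TP=83, FP=64+36+15=115, FN=21+33+28=82 → 166/363 = 0.4573
  1: TP=81, FP=47+33+12=92, FN=49+36+53=138 → 162/392 = 0.4133
  9: TP=352, FP=66+28+53=147, FN=10+15+12=37 → 704/888 = 0.7928
Lowest is class '1' with F1 score = 0.413.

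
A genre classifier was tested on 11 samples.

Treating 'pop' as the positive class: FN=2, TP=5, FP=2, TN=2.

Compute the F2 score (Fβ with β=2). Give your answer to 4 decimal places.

Fβ = (1+β²)·TP / ((1+β²)·TP + β²·FN + FP), with β²=4
= 5·5 / (5·5 + 4·2 + 2) = 0.7143

0.7143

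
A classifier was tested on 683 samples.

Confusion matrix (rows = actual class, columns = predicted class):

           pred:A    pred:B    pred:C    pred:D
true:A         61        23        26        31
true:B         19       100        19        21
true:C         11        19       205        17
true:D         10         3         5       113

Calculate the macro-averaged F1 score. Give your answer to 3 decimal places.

Per-class F1 score (2·TP/(2·TP+FP+FN)):
  A: TP=61, FP=19+11+10=40, FN=23+26+31=80 → 122/242 = 0.5041
  B: TP=100, FP=23+19+3=45, FN=19+19+21=59 → 200/304 = 0.6579
  C: TP=205, FP=26+19+5=50, FN=11+19+17=47 → 410/507 = 0.8087
  D: TP=113, FP=31+21+17=69, FN=10+3+5=18 → 226/313 = 0.7220
Macro-F1 score = mean = (0.5041 + 0.6579 + 0.8087 + 0.7220) / 4 = 0.673

0.673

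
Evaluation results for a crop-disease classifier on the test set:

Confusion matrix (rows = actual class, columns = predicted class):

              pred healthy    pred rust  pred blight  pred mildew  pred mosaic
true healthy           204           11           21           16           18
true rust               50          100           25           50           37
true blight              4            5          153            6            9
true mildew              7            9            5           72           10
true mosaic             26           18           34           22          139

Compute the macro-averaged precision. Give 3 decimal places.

0.626

Per-class precision (TP/(TP+FP)):
  healthy: TP=204, FP=50+4+7+26=87 → 204/291 = 0.7010
  rust: TP=100, FP=11+5+9+18=43 → 100/143 = 0.6993
  blight: TP=153, FP=21+25+5+34=85 → 153/238 = 0.6429
  mildew: TP=72, FP=16+50+6+22=94 → 72/166 = 0.4337
  mosaic: TP=139, FP=18+37+9+10=74 → 139/213 = 0.6526
Macro-precision = mean = (0.7010 + 0.6993 + 0.6429 + 0.4337 + 0.6526) / 5 = 0.626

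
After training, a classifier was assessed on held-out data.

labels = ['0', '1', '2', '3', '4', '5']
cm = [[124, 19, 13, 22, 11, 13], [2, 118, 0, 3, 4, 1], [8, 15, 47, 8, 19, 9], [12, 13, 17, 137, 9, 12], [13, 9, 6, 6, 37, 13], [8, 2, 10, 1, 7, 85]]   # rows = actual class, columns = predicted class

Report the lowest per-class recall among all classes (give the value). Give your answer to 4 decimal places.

0.4405

Per-class recall (TP/(TP+FN)):
  0: TP=124, FN=19+13+22+11+13=78 → 124/202 = 0.61386
  1: TP=118, FN=2+0+3+4+1=10 → 118/128 = 0.92188
  2: TP=47, FN=8+15+8+19+9=59 → 47/106 = 0.44340
  3: TP=137, FN=12+13+17+9+12=63 → 137/200 = 0.68500
  4: TP=37, FN=13+9+6+6+13=47 → 37/84 = 0.44048
  5: TP=85, FN=8+2+10+1+7=28 → 85/113 = 0.75221
Lowest is class '4' with recall = 0.4405.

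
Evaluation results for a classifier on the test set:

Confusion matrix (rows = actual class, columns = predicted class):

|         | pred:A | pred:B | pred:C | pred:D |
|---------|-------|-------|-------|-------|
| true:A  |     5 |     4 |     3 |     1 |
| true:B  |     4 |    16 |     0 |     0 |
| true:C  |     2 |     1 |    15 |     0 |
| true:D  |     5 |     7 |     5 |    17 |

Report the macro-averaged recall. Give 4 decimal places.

Per-class recall (TP/(TP+FN)):
  A: TP=5, FN=4+3+1=8 → 5/13 = 0.38462
  B: TP=16, FN=4+0+0=4 → 16/20 = 0.80000
  C: TP=15, FN=2+1+0=3 → 15/18 = 0.83333
  D: TP=17, FN=5+7+5=17 → 17/34 = 0.50000
Macro-recall = mean = (0.38462 + 0.80000 + 0.83333 + 0.50000) / 4 = 0.6295

0.6295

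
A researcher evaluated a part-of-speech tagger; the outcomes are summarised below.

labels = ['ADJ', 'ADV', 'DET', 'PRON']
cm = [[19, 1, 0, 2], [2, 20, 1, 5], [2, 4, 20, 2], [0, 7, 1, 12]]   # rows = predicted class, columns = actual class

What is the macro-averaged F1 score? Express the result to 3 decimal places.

0.724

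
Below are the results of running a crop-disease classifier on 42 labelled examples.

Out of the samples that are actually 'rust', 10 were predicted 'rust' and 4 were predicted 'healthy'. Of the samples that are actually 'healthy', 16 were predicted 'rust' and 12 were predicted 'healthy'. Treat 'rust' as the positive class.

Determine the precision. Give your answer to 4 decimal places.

Precision = TP/(TP+FP) = 10/(10+16) = 10/26 = 0.3846

0.3846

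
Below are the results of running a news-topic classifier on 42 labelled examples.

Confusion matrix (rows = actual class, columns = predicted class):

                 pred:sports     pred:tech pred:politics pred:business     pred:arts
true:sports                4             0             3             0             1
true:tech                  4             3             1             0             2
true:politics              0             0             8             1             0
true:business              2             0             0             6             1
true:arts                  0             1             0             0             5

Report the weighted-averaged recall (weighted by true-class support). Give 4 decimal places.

0.6190

Per-class recall (TP/(TP+FN)):
  sports: TP=4, FN=0+3+0+1=4 → 4/8 = 0.50000
  tech: TP=3, FN=4+1+0+2=7 → 3/10 = 0.30000
  politics: TP=8, FN=0+0+1+0=1 → 8/9 = 0.88889
  business: TP=6, FN=2+0+0+1=3 → 6/9 = 0.66667
  arts: TP=5, FN=0+1+0+0=1 → 5/6 = 0.83333
Weighted-recall = Σ (supportᵢ/N)·recallᵢ with N=42: (8/42)·0.50000 + (10/42)·0.30000 + (9/42)·0.88889 + (9/42)·0.66667 + (6/42)·0.83333 = 0.6190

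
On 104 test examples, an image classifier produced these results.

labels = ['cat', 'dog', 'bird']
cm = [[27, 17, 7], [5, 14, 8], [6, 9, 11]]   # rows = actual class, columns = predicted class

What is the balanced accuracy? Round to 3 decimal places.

Balanced accuracy = mean of per-class recall.
  cat: recall = 27/51 = 0.5294
  dog: recall = 14/27 = 0.5185
  bird: recall = 11/26 = 0.4231
Mean = (0.5294 + 0.5185 + 0.4231) / 3 = 0.490

0.490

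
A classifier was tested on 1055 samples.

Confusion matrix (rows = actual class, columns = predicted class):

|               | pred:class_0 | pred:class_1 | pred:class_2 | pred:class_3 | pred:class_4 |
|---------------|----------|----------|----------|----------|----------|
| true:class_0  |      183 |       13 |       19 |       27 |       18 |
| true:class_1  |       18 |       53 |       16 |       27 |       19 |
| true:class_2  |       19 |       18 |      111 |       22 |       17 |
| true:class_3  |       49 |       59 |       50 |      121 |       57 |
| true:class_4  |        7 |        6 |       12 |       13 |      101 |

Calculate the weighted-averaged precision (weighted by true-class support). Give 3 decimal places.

0.549

Per-class precision (TP/(TP+FP)):
  class_0: TP=183, FP=18+19+49+7=93 → 183/276 = 0.6630
  class_1: TP=53, FP=13+18+59+6=96 → 53/149 = 0.3557
  class_2: TP=111, FP=19+16+50+12=97 → 111/208 = 0.5337
  class_3: TP=121, FP=27+27+22+13=89 → 121/210 = 0.5762
  class_4: TP=101, FP=18+19+17+57=111 → 101/212 = 0.4764
Weighted-precision = Σ (supportᵢ/N)·precisionᵢ with N=1055: (260/1055)·0.6630 + (133/1055)·0.3557 + (187/1055)·0.5337 + (336/1055)·0.5762 + (139/1055)·0.4764 = 0.549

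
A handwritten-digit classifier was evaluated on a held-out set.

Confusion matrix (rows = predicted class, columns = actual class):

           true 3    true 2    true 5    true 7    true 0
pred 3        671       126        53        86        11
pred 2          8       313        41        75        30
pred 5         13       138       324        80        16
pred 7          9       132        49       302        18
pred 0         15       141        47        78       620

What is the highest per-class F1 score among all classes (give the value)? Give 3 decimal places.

0.807

Per-class F1 score (2·TP/(2·TP+FP+FN)):
  3: TP=671, FP=126+53+86+11=276, FN=8+13+9+15=45 → 1342/1663 = 0.8070
  2: TP=313, FP=8+41+75+30=154, FN=126+138+132+141=537 → 626/1317 = 0.4753
  5: TP=324, FP=13+138+80+16=247, FN=53+41+49+47=190 → 648/1085 = 0.5972
  7: TP=302, FP=9+132+49+18=208, FN=86+75+80+78=319 → 604/1131 = 0.5340
  0: TP=620, FP=15+141+47+78=281, FN=11+30+16+18=75 → 1240/1596 = 0.7769
Highest is class '3' with F1 score = 0.807.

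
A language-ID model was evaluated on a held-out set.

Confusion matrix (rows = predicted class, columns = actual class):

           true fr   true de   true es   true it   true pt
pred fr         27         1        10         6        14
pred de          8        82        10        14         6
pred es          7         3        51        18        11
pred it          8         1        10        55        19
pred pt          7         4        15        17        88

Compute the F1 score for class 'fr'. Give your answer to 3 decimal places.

One-vs-rest for 'fr': TP = diagonal; FP = other classes predicted 'fr'; FN = 'fr' predicted as other.
F1 score = 2·TP/(2·TP+FP+FN).
fr: TP=27, FP=1+10+6+14=31, FN=8+7+8+7=30 → 54/115 = 0.4696

0.470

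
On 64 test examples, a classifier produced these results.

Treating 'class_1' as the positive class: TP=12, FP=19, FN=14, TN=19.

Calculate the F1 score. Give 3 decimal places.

Precision = TP/(TP+FP) = 12/31 = 0.3871
Recall = TP/(TP+FN) = 12/26 = 0.4615
F1 = 2·TP/(2·TP+FP+FN) = 24/57 = 0.421

0.421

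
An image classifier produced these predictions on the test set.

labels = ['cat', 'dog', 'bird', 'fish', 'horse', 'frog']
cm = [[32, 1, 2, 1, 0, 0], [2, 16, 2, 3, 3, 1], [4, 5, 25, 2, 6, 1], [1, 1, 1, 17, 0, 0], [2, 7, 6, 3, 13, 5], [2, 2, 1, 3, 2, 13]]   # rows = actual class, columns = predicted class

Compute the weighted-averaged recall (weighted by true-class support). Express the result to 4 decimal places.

Per-class recall (TP/(TP+FN)):
  cat: TP=32, FN=1+2+1+0+0=4 → 32/36 = 0.88889
  dog: TP=16, FN=2+2+3+3+1=11 → 16/27 = 0.59259
  bird: TP=25, FN=4+5+2+6+1=18 → 25/43 = 0.58140
  fish: TP=17, FN=1+1+1+0+0=3 → 17/20 = 0.85000
  horse: TP=13, FN=2+7+6+3+5=23 → 13/36 = 0.36111
  frog: TP=13, FN=2+2+1+3+2=10 → 13/23 = 0.56522
Weighted-recall = Σ (supportᵢ/N)·recallᵢ with N=185: (36/185)·0.88889 + (27/185)·0.59259 + (43/185)·0.58140 + (20/185)·0.85000 + (36/185)·0.36111 + (23/185)·0.56522 = 0.6270

0.6270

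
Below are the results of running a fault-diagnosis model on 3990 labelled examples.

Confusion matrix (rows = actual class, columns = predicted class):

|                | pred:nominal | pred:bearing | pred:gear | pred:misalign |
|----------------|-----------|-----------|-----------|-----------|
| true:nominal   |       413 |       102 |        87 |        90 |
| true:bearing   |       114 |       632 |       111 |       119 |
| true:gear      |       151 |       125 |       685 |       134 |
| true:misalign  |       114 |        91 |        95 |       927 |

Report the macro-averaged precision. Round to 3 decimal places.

Per-class precision (TP/(TP+FP)):
  nominal: TP=413, FP=114+151+114=379 → 413/792 = 0.5215
  bearing: TP=632, FP=102+125+91=318 → 632/950 = 0.6653
  gear: TP=685, FP=87+111+95=293 → 685/978 = 0.7004
  misalign: TP=927, FP=90+119+134=343 → 927/1270 = 0.7299
Macro-precision = mean = (0.5215 + 0.6653 + 0.7004 + 0.7299) / 4 = 0.654

0.654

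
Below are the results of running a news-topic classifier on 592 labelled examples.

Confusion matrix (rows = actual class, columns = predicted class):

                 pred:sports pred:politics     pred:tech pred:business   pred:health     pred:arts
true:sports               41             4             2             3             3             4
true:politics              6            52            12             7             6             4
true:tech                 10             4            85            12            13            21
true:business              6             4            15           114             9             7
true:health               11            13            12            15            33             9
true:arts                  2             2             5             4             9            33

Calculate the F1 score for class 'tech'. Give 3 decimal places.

Take TP from the diagonal, FP from the rest of the 'tech' prediction marginal, FN from the rest of the 'tech' actual marginal.
F1 score = 2·TP/(2·TP+FP+FN).
tech: TP=85, FP=2+12+15+12+5=46, FN=10+4+12+13+21=60 → 170/276 = 0.6159

0.616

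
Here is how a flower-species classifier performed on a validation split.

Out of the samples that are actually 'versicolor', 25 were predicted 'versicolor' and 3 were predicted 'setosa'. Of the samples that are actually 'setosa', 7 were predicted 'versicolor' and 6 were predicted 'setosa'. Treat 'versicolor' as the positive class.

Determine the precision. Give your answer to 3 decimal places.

0.781

Precision = TP/(TP+FP) = 25/(25+7) = 25/32 = 0.781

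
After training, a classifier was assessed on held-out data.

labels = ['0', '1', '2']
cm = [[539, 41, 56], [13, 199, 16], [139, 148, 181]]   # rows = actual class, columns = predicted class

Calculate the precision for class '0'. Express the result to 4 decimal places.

0.7800

One-vs-rest for '0': TP = diagonal; FP = other classes predicted '0'; FN = '0' predicted as other.
precision = TP/(TP+FP).
0: TP=539, FP=13+139=152 → 539/691 = 0.78003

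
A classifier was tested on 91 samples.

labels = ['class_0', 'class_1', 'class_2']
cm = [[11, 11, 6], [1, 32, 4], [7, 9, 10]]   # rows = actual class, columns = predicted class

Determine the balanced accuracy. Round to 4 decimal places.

0.5474

Balanced accuracy = mean of per-class recall.
  class_0: recall = 11/28 = 0.39286
  class_1: recall = 32/37 = 0.86486
  class_2: recall = 10/26 = 0.38462
Mean = (0.39286 + 0.86486 + 0.38462) / 3 = 0.5474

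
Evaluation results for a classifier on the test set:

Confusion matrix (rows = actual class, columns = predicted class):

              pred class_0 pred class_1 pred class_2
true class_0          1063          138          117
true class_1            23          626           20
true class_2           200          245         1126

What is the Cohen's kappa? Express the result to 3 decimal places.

0.682

Observed agreement pₒ = trace/N = 2815/3558 = 0.7912
Expected agreement pₑ = Σ (rowᵢ·colᵢ)/N² = (1318·1286 + 669·1009 + 1571·1263)/3558² = 0.3439
κ = (pₒ − pₑ)/(1 − pₑ) = (0.7912 − 0.3439)/(1 − 0.3439) = 0.682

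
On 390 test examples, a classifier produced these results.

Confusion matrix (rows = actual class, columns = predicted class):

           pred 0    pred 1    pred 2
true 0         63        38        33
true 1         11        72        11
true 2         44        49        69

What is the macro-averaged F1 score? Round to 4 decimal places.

Per-class F1 score (2·TP/(2·TP+FP+FN)):
  0: TP=63, FP=11+44=55, FN=38+33=71 → 126/252 = 0.50000
  1: TP=72, FP=38+49=87, FN=11+11=22 → 144/253 = 0.56917
  2: TP=69, FP=33+11=44, FN=44+49=93 → 138/275 = 0.50182
Macro-F1 score = mean = (0.50000 + 0.56917 + 0.50182) / 3 = 0.5237

0.5237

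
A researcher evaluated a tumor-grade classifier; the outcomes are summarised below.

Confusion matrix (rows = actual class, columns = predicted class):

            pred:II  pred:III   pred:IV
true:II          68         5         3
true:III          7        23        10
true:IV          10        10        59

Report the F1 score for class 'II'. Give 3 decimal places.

F1 score = 2·TP/(2·TP+FP+FN).
II: TP=68, FP=7+10=17, FN=5+3=8 → 136/161 = 0.8447

0.845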